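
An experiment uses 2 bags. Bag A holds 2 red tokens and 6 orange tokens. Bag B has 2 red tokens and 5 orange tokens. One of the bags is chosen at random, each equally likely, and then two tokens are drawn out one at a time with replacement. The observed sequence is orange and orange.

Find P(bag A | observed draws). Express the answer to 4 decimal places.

0.5244

Compute the likelihood of the observed sequence for each case: P(data | bag A) = (6/8)(6/8) = 0.5625; P(data | bag B) = (5/7)(5/7) = 0.5102.
Multiplying each by its prior: 1/2 · 0.5625 = 0.28125, 1/2 · 0.5102 = 0.2551; these sum to 0.53635.
So P(bag A | data) = (0.28125) / (0.53635) = 0.52438.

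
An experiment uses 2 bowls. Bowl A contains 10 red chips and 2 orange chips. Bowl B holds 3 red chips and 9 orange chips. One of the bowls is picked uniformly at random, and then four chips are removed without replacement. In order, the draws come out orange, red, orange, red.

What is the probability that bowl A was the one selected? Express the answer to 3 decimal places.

For each hypothesis, P(data | H) works out to: P(data | bowl A) = (2/12)(10/11)(1/10)(9/9) = 1/66; P(data | bowl B) = (9/12)(3/11)(8/10)(2/9) = 2/55.
The prior-weighted likelihoods are 1/2 · 1/66 = 1/132, 1/2 · 2/55 = 1/55; with total 17/660.
So P(bowl A | data) = (1/132) / (17/660) = 5/17.

0.294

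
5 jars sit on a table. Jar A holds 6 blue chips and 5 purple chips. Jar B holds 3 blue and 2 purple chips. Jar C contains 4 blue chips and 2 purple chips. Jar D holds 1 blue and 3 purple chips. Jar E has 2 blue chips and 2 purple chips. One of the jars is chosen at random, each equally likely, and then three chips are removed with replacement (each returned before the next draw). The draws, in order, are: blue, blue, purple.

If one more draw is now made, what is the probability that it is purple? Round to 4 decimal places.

0.4441

The likelihood of the observed sequence under each hypothesis: P(data | jar A) = (6/11)(6/11)(5/11) = 0.13524; P(data | jar B) = (3/5)(3/5)(2/5) = 0.144; P(data | jar C) = (4/6)(4/6)(2/6) = 0.14815; P(data | jar D) = (1/4)(1/4)(3/4) = 0.046875; P(data | jar E) = (2/4)(2/4)(2/4) = 0.125.
The prior-weighted likelihoods are 1/5 · 0.13524 = 0.027047, 1/5 · 0.144 = 0.0288, 1/5 · 0.14815 = 0.02963, 1/5 · 0.046875 = 0.009375, 1/5 · 0.125 = 0.025; summing to 0.11985.
Normalising, the posterior is P(jar A | data) = 0.22567, P(jar B | data) = 0.2403, P(jar C | data) = 0.24722, P(jar D | data) = 0.078221, P(jar E | data) = 0.20859.
Averaging over the posterior, P(purple next | data) = (5/11)(0.22567) + (2/5)(0.2403) + (1/3)(0.24722) + (3/4)(0.078221) + (1/2)(0.20859) = 0.44406.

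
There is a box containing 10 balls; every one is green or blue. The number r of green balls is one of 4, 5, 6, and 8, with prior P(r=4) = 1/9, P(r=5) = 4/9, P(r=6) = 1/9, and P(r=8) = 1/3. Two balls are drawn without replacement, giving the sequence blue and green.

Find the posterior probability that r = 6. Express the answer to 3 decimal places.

For each hypothesis, P(data | H) works out to: P(data | r = 4) = (6/10)(4/9) = 4/15; P(data | r = 5) = (5/10)(5/9) = 5/18; P(data | r = 6) = (4/10)(6/9) = 4/15; P(data | r = 8) = (2/10)(8/9) = 8/45.
Weighting by the prior gives 1/9 · 4/15 = 4/135, 4/9 · 5/18 = 10/81, 1/9 · 4/15 = 4/135, 1/3 · 8/45 = 8/135; with total 98/405.
So P(r = 6 | data) = (4/135) / (98/405) = 6/49.

0.122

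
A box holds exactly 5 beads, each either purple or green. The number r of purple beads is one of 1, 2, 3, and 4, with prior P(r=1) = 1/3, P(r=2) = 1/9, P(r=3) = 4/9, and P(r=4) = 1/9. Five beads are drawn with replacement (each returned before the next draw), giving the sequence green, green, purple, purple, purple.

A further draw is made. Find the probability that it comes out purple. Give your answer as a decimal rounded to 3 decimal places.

0.566

Compute the likelihood of the observed sequence for each case: P(data | r = 1) = (4/5)(4/5)(1/5)(1/5)(1/5) = 0.00512; P(data | r = 2) = (3/5)(3/5)(2/5)(2/5)(2/5) = 0.02304; P(data | r = 3) = (2/5)(2/5)(3/5)(3/5)(3/5) = 0.03456; P(data | r = 4) = (1/5)(1/5)(4/5)(4/5)(4/5) = 0.02048.
Multiplying each by its prior: 1/3 · 0.00512 = 0.0017067, 1/9 · 0.02304 = 0.00256, 4/9 · 0.03456 = 0.01536, 1/9 · 0.02048 = 0.0022756; summing to 0.021902.
The posterior is then P(r = 1 | data) = 0.077922, P(r = 2 | data) = 0.11688, P(r = 3 | data) = 0.7013, P(r = 4 | data) = 0.1039.
So P(purple next | data) = Σ P(purple next | H) P(H | data) = (1/5)(0.077922) + (2/5)(0.11688) + (3/5)(0.7013) + (4/5)(0.1039) = 0.56623.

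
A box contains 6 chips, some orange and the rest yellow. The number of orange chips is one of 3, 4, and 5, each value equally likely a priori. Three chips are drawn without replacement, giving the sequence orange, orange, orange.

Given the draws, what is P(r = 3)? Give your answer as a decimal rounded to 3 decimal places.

Compute the likelihood of the observed sequence for each case: P(data | r = 3) = (3/6)(2/5)(1/4) = 1/20; P(data | r = 4) = (4/6)(3/5)(2/4) = 1/5; P(data | r = 5) = (5/6)(4/5)(3/4) = 1/2.
The prior-weighted likelihoods are 1/3 · 1/20 = 1/60, 1/3 · 1/5 = 1/15, 1/3 · 1/2 = 1/6; summing to 1/4.
By Bayes' rule, P(r = 3 | data) = (1/60) / (1/4) = 1/15.

0.067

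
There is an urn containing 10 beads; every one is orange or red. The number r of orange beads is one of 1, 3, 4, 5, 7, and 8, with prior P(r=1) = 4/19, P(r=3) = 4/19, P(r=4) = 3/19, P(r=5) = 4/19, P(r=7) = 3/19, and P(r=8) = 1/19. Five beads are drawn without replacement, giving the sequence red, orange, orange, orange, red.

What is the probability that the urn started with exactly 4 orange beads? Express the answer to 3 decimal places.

For each hypothesis, P(data | H) works out to: P(data | r = 1) = (9/10)(1/9)(0/8) = 0; P(data | r = 3) = (7/10)(3/9)(2/8)(1/7)(6/6) = 0.0083333; P(data | r = 4) = (6/10)(4/9)(3/8)(2/7)(5/6) = 0.02381; P(data | r = 5) = (5/10)(5/9)(4/8)(3/7)(4/6) = 0.039683; P(data | r = 7) = (3/10)(7/9)(6/8)(5/7)(2/6) = 0.041667; P(data | r = 8) = (2/10)(8/9)(7/8)(6/7)(1/6) = 0.022222.
Weighting by the prior gives 4/19 · 0 = 0, 4/19 · 0.0083333 = 0.0017544, 3/19 · 0.02381 = 0.0037594, 4/19 · 0.039683 = 0.0083542, 3/19 · 0.041667 = 0.0065789, 1/19 · 0.022222 = 0.0011696; these sum to 0.021617.
By Bayes' rule, P(r = 4 | data) = (0.0037594) / (0.021617) = 0.17391.

0.174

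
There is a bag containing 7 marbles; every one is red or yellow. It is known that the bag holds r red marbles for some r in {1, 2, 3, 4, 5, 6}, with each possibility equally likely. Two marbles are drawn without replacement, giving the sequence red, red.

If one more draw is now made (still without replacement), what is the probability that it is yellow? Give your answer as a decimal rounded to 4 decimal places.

0.4000

Under each hypothesis, the probability of the observed sequence is: P(data | r = 1) = (1/7)(0/6) = 0; P(data | r = 2) = (2/7)(1/6) = 1/21; P(data | r = 3) = (3/7)(2/6) = 1/7; P(data | r = 4) = (4/7)(3/6) = 2/7; P(data | r = 5) = (5/7)(4/6) = 10/21; P(data | r = 6) = (6/7)(5/6) = 5/7.
Weighting by the prior gives 1/6 · 0 = 0, 1/6 · 1/21 = 1/126, 1/6 · 1/7 = 1/42, 1/6 · 2/7 = 1/21, 1/6 · 10/21 = 5/63, 1/6 · 5/7 = 5/42; with total 5/18.
The posterior is then P(r = 1 | data) = 0, P(r = 2 | data) = 1/35, P(r = 3 | data) = 3/35, P(r = 4 | data) = 6/35, P(r = 5 | data) = 2/7, P(r = 6 | data) = 3/7.
Averaging over the posterior, P(yellow next | data) = (1)(1/35) + (4/5)(3/35) + (3/5)(6/35) + (2/5)(2/7) + (1/5)(3/7) = 2/5.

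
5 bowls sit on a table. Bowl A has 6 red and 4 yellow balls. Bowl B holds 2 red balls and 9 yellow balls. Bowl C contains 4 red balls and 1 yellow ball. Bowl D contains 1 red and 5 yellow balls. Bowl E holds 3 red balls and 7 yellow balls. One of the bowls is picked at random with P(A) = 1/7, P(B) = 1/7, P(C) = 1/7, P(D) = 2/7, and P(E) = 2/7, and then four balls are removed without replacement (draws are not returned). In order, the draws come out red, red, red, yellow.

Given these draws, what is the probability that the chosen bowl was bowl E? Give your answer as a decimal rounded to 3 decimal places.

Compute the likelihood of the observed sequence for each case: P(data | bowl A) = (6/10)(5/9)(4/8)(4/7) = 0.095238; P(data | bowl B) = (2/11)(1/10)(0/9) = 0; P(data | bowl C) = (4/5)(3/4)(2/3)(1/2) = 0.2; P(data | bowl D) = (1/6)(0/5) = 0; P(data | bowl E) = (3/10)(2/9)(1/8)(7/7) = 0.0083333.
Weighting by the prior gives 1/7 · 0.095238 = 0.013605, 1/7 · 0 = 0, 1/7 · 0.2 = 0.028571, 2/7 · 0 = 0, 2/7 · 0.0083333 = 0.002381; with total 0.044558.
By Bayes' rule, P(bowl E | data) = (0.002381) / (0.044558) = 0.053435.

0.053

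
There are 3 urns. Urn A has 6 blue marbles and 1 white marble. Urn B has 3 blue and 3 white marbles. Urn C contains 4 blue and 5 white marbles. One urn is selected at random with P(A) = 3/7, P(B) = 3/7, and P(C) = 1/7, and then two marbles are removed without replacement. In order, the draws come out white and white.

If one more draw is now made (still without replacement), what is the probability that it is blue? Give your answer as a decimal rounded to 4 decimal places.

0.6935

The likelihood of the observed sequence under each hypothesis: P(data | urn A) = (1/7)(0/6) = 0; P(data | urn B) = (3/6)(2/5) = 1/5; P(data | urn C) = (5/9)(4/8) = 5/18.
Multiplying each by its prior: 3/7 · 0 = 0, 3/7 · 1/5 = 3/35, 1/7 · 5/18 = 5/126; these sum to 79/630.
The posterior is then P(urn A | data) = 0, P(urn B | data) = 0.68354, P(urn C | data) = 0.31646.
The predictive probability is P(blue next | data) = (3/4)(0.68354) + (4/7)(0.31646) = 0.69349.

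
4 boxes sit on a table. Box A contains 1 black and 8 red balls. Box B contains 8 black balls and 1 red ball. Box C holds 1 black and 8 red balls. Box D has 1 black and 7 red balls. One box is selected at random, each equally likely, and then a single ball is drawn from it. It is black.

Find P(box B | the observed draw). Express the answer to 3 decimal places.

0.719

Under each hypothesis, the probability of this draw is: P(data | box A) = (1/9) = 1/9; P(data | box B) = (8/9) = 8/9; P(data | box C) = (1/9) = 1/9; P(data | box D) = (1/8) = 1/8.
The prior-weighted likelihoods are 1/4 · 1/9 = 1/36, 1/4 · 8/9 = 2/9, 1/4 · 1/9 = 1/36, 1/4 · 1/8 = 1/32; summing to 89/288.
So P(box B | data) = (2/9) / (89/288) = 64/89.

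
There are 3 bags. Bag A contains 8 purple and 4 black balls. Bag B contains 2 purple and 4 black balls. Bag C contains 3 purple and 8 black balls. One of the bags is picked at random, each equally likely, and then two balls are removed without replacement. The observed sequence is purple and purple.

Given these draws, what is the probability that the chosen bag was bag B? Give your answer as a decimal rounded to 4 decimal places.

0.1222

Compute the likelihood of the observed sequence for each case: P(data | bag A) = (8/12)(7/11) = 14/33; P(data | bag B) = (2/6)(1/5) = 1/15; P(data | bag C) = (3/11)(2/10) = 3/55.
Multiplying each by its prior: 1/3 · 14/33 = 14/99, 1/3 · 1/15 = 1/45, 1/3 · 3/55 = 1/55; these sum to 2/11.
So P(bag B | data) = (1/45) / (2/11) = 11/90.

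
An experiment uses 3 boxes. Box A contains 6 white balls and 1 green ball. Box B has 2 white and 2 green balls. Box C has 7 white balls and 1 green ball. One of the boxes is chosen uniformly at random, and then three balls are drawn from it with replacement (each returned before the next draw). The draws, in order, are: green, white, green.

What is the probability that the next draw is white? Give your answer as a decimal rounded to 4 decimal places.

0.5728

Under each hypothesis, the probability of the observed sequence is: P(data | box A) = (1/7)(6/7)(1/7) = 0.017493; P(data | box B) = (2/4)(2/4)(2/4) = 0.125; P(data | box C) = (1/8)(7/8)(1/8) = 0.013672.
Multiplying each by its prior: 1/3 · 0.017493 = 0.0058309, 1/3 · 0.125 = 0.041667, 1/3 · 0.013672 = 0.0045573; these sum to 0.052055.
Normalising, the posterior is P(box A | data) = 0.11201, P(box B | data) = 0.80044, P(box C | data) = 0.087548.
So P(white next | data) = Σ P(white next | H) P(H | data) = (6/7)(0.11201) + (1/2)(0.80044) + (7/8)(0.087548) = 0.57284.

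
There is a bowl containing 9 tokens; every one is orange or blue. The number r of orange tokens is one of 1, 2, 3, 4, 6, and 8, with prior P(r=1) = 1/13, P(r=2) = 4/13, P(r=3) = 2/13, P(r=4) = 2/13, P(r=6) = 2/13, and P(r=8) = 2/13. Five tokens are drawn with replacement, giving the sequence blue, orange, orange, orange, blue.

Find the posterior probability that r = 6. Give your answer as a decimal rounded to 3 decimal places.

0.333

The likelihood of the observed sequence under each hypothesis: P(data | r = 1) = (8/9)(1/9)(1/9)(1/9)(8/9) = 0.0010838; P(data | r = 2) = (7/9)(2/9)(2/9)(2/9)(7/9) = 0.0066386; P(data | r = 3) = (6/9)(3/9)(3/9)(3/9)(6/9) = 0.016461; P(data | r = 4) = (5/9)(4/9)(4/9)(4/9)(5/9) = 0.027096; P(data | r = 6) = (3/9)(6/9)(6/9)(6/9)(3/9) = 0.032922; P(data | r = 8) = (1/9)(8/9)(8/9)(8/9)(1/9) = 0.0086708.
The prior-weighted likelihoods are 1/13 · 0.0010838 = 8.3373e-05, 4/13 · 0.0066386 = 0.0020426, 2/13 · 0.016461 = 0.0025324, 2/13 · 0.027096 = 0.0041686, 2/13 · 0.032922 = 0.0050649, 2/13 · 0.0086708 = 0.001334; summing to 0.015226.
Therefore the posterior P(r = 6 | data) = (0.0050649) / (0.015226) = 0.33265.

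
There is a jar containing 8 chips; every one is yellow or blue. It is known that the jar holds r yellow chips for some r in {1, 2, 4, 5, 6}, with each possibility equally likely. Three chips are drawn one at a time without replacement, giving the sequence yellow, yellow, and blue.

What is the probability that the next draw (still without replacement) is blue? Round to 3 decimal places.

0.427

The likelihood of the observed sequence under each hypothesis: P(data | r = 1) = (1/8)(0/7) = 0; P(data | r = 2) = (2/8)(1/7)(6/6) = 1/28; P(data | r = 4) = (4/8)(3/7)(4/6) = 1/7; P(data | r = 5) = (5/8)(4/7)(3/6) = 5/28; P(data | r = 6) = (6/8)(5/7)(2/6) = 5/28.
Weighting by the prior gives 1/5 · 0 = 0, 1/5 · 1/28 = 1/140, 1/5 · 1/7 = 1/35, 1/5 · 5/28 = 1/28, 1/5 · 5/28 = 1/28; these sum to 3/28.
The posterior is then P(r = 1 | data) = 0, P(r = 2 | data) = 1/15, P(r = 4 | data) = 4/15, P(r = 5 | data) = 1/3, P(r = 6 | data) = 1/3.
Averaging over the posterior, P(blue next | data) = (1)(1/15) + (3/5)(4/15) + (2/5)(1/3) + (1/5)(1/3) = 32/75.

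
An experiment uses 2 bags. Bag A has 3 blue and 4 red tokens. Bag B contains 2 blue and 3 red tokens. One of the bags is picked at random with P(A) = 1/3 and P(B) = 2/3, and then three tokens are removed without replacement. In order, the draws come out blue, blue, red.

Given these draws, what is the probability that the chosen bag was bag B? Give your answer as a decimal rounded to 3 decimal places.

0.636

Compute the likelihood of the observed sequence for each case: P(data | bag A) = (3/7)(2/6)(4/5) = 4/35; P(data | bag B) = (2/5)(1/4)(3/3) = 1/10.
Multiplying each by its prior: 1/3 · 4/35 = 4/105, 2/3 · 1/10 = 1/15; with total 11/105.
Hence P(bag B | data) = (1/15) / (11/105) = 7/11.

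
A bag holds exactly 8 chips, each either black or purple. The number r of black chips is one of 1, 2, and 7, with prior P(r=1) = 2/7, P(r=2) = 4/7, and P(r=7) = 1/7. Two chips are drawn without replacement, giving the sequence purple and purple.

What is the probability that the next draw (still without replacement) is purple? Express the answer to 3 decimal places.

For each hypothesis, P(data | H) works out to: P(data | r = 1) = (7/8)(6/7) = 3/4; P(data | r = 2) = (6/8)(5/7) = 15/28; P(data | r = 7) = (1/8)(0/7) = 0.
Weighting by the prior gives 2/7 · 3/4 = 3/14, 4/7 · 15/28 = 15/49, 1/7 · 0 = 0; these sum to 51/98.
Normalising, the posterior is P(r = 1 | data) = 7/17, P(r = 2 | data) = 10/17, P(r = 7 | data) = 0.
So P(purple next | data) = Σ P(purple next | H) P(H | data) = (5/6)(7/17) + (2/3)(10/17) = 25/34.

0.735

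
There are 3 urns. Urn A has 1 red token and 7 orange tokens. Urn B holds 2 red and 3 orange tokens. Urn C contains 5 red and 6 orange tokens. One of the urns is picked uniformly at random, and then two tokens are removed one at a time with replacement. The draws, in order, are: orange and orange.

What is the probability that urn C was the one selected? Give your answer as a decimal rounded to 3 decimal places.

For each hypothesis, P(data | H) works out to: P(data | urn A) = (7/8)(7/8) = 0.76562; P(data | urn B) = (3/5)(3/5) = 0.36; P(data | urn C) = (6/11)(6/11) = 0.29752.
Weighting by the prior gives 1/3 · 0.76562 = 0.25521, 1/3 · 0.36 = 0.12, 1/3 · 0.29752 = 0.099174; with total 0.47438.
Therefore the posterior P(urn C | data) = (0.099174) / (0.47438) = 0.20906.

0.209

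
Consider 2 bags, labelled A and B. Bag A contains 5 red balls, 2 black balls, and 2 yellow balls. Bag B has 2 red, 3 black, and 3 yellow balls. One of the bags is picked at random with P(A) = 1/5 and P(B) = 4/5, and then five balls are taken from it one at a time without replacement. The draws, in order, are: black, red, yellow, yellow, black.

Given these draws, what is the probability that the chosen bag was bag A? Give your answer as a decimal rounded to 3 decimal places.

0.030

Under each hypothesis, the probability of the observed sequence is: P(data | bag A) = (2/9)(5/8)(2/7)(1/6)(1/5) = 0.0013228; P(data | bag B) = (3/8)(2/7)(3/6)(2/5)(2/4) = 0.010714.
The prior-weighted likelihoods are 1/5 · 0.0013228 = 0.00026455, 4/5 · 0.010714 = 0.0085714; summing to 0.008836.
Hence P(bag A | data) = (0.00026455) / (0.008836) = 0.02994.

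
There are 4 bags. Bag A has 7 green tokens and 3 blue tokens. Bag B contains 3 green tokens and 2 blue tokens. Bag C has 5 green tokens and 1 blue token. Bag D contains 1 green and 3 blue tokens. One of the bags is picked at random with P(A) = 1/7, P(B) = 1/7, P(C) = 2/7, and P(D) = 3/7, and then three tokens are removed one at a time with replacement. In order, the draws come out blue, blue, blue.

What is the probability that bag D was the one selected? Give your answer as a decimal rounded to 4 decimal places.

For each hypothesis, P(data | H) works out to: P(data | bag A) = (3/10)(3/10)(3/10) = 0.027; P(data | bag B) = (2/5)(2/5)(2/5) = 0.064; P(data | bag C) = (1/6)(1/6)(1/6) = 0.0046296; P(data | bag D) = (3/4)(3/4)(3/4) = 0.42188.
Multiplying each by its prior: 1/7 · 0.027 = 0.0038571, 1/7 · 0.064 = 0.0091429, 2/7 · 0.0046296 = 0.0013228, 3/7 · 0.42188 = 0.1808; these sum to 0.19513.
So P(bag D | data) = (0.1808) / (0.19513) = 0.9266.

0.9266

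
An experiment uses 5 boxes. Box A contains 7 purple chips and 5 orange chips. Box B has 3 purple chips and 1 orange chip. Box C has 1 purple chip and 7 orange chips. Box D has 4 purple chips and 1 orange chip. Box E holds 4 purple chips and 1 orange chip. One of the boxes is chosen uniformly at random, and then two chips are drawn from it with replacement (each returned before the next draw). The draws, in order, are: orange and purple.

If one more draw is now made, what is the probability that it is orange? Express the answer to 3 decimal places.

0.358

Under each hypothesis, the probability of the observed sequence is: P(data | box A) = (5/12)(7/12) = 0.24306; P(data | box B) = (1/4)(3/4) = 0.1875; P(data | box C) = (7/8)(1/8) = 0.10938; P(data | box D) = (1/5)(4/5) = 0.16; P(data | box E) = (1/5)(4/5) = 0.16.
Weighting by the prior gives 1/5 · 0.24306 = 0.048611, 1/5 · 0.1875 = 0.0375, 1/5 · 0.10938 = 0.021875, 1/5 · 0.16 = 0.032, 1/5 · 0.16 = 0.032; these sum to 0.17199.
The posterior is then P(box A | data) = 0.28265, P(box B | data) = 0.21804, P(box C | data) = 0.12719, P(box D | data) = 0.18606, P(box E | data) = 0.18606.
Averaging over the posterior, P(orange next | data) = (5/12)(0.28265) + (1/4)(0.21804) + (7/8)(0.12719) + (1/5)(0.18606) + (1/5)(0.18606) = 0.358.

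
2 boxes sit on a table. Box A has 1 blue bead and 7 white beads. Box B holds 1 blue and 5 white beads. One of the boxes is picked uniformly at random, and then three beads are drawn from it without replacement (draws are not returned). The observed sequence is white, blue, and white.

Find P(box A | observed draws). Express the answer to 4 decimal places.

Under each hypothesis, the probability of the observed sequence is: P(data | box A) = (7/8)(1/7)(6/6) = 1/8; P(data | box B) = (5/6)(1/5)(4/4) = 1/6.
Weighting by the prior gives 1/2 · 1/8 = 1/16, 1/2 · 1/6 = 1/12; these sum to 7/48.
By Bayes' rule, P(box A | data) = (1/16) / (7/48) = 3/7.

0.4286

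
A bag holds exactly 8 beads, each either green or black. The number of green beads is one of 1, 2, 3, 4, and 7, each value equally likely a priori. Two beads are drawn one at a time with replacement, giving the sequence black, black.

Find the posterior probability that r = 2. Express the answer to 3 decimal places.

0.283

Under each hypothesis, the probability of the observed sequence is: P(data | r = 1) = (7/8)(7/8) = 49/64; P(data | r = 2) = (6/8)(6/8) = 9/16; P(data | r = 3) = (5/8)(5/8) = 25/64; P(data | r = 4) = (4/8)(4/8) = 1/4; P(data | r = 7) = (1/8)(1/8) = 1/64.
Weighting by the prior gives 1/5 · 49/64 = 49/320, 1/5 · 9/16 = 9/80, 1/5 · 25/64 = 5/64, 1/5 · 1/4 = 1/20, 1/5 · 1/64 = 1/320; these sum to 127/320.
Hence P(r = 2 | data) = (9/80) / (127/320) = 36/127.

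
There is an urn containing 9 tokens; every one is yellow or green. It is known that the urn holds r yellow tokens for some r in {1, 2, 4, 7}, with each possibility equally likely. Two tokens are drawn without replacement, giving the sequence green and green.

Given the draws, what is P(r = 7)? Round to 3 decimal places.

For each hypothesis, P(data | H) works out to: P(data | r = 1) = (8/9)(7/8) = 7/9; P(data | r = 2) = (7/9)(6/8) = 7/12; P(data | r = 4) = (5/9)(4/8) = 5/18; P(data | r = 7) = (2/9)(1/8) = 1/36.
Multiplying each by its prior: 1/4 · 7/9 = 7/36, 1/4 · 7/12 = 7/48, 1/4 · 5/18 = 5/72, 1/4 · 1/36 = 1/144; these sum to 5/12.
Hence P(r = 7 | data) = (1/144) / (5/12) = 1/60.

0.017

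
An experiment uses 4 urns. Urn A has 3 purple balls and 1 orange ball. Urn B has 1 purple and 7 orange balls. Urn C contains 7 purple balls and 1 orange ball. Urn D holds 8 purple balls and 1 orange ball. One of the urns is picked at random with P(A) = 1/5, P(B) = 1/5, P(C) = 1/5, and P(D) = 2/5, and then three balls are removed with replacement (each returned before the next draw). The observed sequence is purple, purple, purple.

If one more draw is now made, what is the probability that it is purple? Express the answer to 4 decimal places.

For each hypothesis, P(data | H) works out to: P(data | urn A) = (3/4)(3/4)(3/4) = 0.42188; P(data | urn B) = (1/8)(1/8)(1/8) = 0.0019531; P(data | urn C) = (7/8)(7/8)(7/8) = 0.66992; P(data | urn D) = (8/9)(8/9)(8/9) = 0.70233.
Weighting by the prior gives 1/5 · 0.42188 = 0.084375, 1/5 · 0.0019531 = 0.00039063, 1/5 · 0.66992 = 0.13398, 2/5 · 0.70233 = 0.28093; summing to 0.49968.
The posterior is then P(urn A | data) = 0.16886, P(urn B | data) = 0.00078175, P(urn C | data) = 0.26814, P(urn D | data) = 0.56222.
So P(purple next | data) = Σ P(purple next | H) P(H | data) = (3/4)(0.16886) + (1/8)(0.00078175) + (7/8)(0.26814) + (8/9)(0.56222) = 0.86112.

0.8611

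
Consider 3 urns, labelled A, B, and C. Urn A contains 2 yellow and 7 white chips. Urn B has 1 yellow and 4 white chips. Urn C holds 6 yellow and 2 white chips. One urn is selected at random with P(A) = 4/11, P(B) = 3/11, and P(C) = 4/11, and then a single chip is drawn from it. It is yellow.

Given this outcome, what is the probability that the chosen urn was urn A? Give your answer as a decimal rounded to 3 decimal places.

For each hypothesis, P(data | H) works out to: P(data | urn A) = (2/9) = 2/9; P(data | urn B) = (1/5) = 1/5; P(data | urn C) = (6/8) = 3/4.
The prior-weighted likelihoods are 4/11 · 2/9 = 8/99, 3/11 · 1/5 = 3/55, 4/11 · 3/4 = 3/11; summing to 202/495.
Therefore the posterior P(urn A | data) = (8/99) / (202/495) = 20/101.

0.198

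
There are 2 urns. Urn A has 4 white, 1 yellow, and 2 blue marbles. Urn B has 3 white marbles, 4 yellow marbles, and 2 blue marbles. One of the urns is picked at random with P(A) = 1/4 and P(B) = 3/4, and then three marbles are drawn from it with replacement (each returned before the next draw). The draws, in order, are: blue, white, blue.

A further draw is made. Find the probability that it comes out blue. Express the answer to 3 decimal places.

0.253

Compute the likelihood of the observed sequence for each case: P(data | urn A) = (2/7)(4/7)(2/7) = 0.046647; P(data | urn B) = (2/9)(3/9)(2/9) = 0.016461.
The prior-weighted likelihoods are 1/4 · 0.046647 = 0.011662, 3/4 · 0.016461 = 0.012346; these sum to 0.024007.
Dividing through by the total gives posterior P(urn A | data) = 0.48576, P(urn B | data) = 0.51424.
Averaging over the posterior, P(blue next | data) = (2/7)(0.48576) + (2/9)(0.51424) = 0.25306.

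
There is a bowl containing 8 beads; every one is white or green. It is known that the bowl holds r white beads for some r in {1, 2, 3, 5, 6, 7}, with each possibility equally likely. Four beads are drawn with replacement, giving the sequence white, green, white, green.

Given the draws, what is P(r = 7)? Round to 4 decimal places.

0.0586

The likelihood of the observed sequence under each hypothesis: P(data | r = 1) = (1/8)(7/8)(1/8)(7/8) = 0.011963; P(data | r = 2) = (2/8)(6/8)(2/8)(6/8) = 0.035156; P(data | r = 3) = (3/8)(5/8)(3/8)(5/8) = 0.054932; P(data | r = 5) = (5/8)(3/8)(5/8)(3/8) = 0.054932; P(data | r = 6) = (6/8)(2/8)(6/8)(2/8) = 0.035156; P(data | r = 7) = (7/8)(1/8)(7/8)(1/8) = 0.011963.
Multiplying each by its prior: 1/6 · 0.011963 = 0.0019938, 1/6 · 0.035156 = 0.0058594, 1/6 · 0.054932 = 0.0091553, 1/6 · 0.054932 = 0.0091553, 1/6 · 0.035156 = 0.0058594, 1/6 · 0.011963 = 0.0019938; summing to 0.034017.
By Bayes' rule, P(r = 7 | data) = (0.0019938) / (0.034017) = 0.058612.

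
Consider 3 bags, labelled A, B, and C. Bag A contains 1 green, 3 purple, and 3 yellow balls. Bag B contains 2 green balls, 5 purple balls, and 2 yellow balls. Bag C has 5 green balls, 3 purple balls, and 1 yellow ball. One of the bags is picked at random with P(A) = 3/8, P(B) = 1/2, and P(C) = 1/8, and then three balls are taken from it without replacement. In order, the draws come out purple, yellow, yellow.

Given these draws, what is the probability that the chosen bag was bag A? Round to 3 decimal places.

Compute the likelihood of the observed sequence for each case: P(data | bag A) = (3/7)(3/6)(2/5) = 0.085714; P(data | bag B) = (5/9)(2/8)(1/7) = 0.019841; P(data | bag C) = (3/9)(1/8)(0/7) = 0.
The prior-weighted likelihoods are 3/8 · 0.085714 = 0.032143, 1/2 · 0.019841 = 0.0099206, 1/8 · 0 = 0; these sum to 0.042063.
So P(bag A | data) = (0.032143) / (0.042063) = 0.76415.

0.764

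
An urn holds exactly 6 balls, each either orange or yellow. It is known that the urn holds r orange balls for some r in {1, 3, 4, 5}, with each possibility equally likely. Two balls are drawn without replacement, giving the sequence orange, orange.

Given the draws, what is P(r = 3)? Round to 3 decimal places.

0.158

Compute the likelihood of the observed sequence for each case: P(data | r = 1) = (1/6)(0/5) = 0; P(data | r = 3) = (3/6)(2/5) = 1/5; P(data | r = 4) = (4/6)(3/5) = 2/5; P(data | r = 5) = (5/6)(4/5) = 2/3.
Multiplying each by its prior: 1/4 · 0 = 0, 1/4 · 1/5 = 1/20, 1/4 · 2/5 = 1/10, 1/4 · 2/3 = 1/6; with total 19/60.
Therefore the posterior P(r = 3 | data) = (1/20) / (19/60) = 3/19.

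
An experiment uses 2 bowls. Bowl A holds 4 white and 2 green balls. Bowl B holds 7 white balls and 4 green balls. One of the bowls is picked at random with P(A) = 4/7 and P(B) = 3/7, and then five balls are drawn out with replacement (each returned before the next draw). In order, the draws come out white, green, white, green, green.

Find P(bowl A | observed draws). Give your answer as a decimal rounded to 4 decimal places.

Under each hypothesis, the probability of the observed sequence is: P(data | bowl A) = (4/6)(2/6)(4/6)(2/6)(2/6) = 0.016461; P(data | bowl B) = (7/11)(4/11)(7/11)(4/11)(4/11) = 0.019472.
Multiplying each by its prior: 4/7 · 0.016461 = 0.0094062, 3/7 · 0.019472 = 0.0083452; with total 0.017751.
By Bayes' rule, P(bowl A | data) = (0.0094062) / (0.017751) = 0.52989.

0.5299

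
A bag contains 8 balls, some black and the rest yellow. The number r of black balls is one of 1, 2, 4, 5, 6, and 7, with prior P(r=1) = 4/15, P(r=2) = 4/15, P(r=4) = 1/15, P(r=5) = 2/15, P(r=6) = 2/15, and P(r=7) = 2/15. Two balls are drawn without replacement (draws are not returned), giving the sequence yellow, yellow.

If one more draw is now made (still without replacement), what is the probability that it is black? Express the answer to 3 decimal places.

Under each hypothesis, the probability of the observed sequence is: P(data | r = 1) = (7/8)(6/7) = 3/4; P(data | r = 2) = (6/8)(5/7) = 15/28; P(data | r = 4) = (4/8)(3/7) = 3/14; P(data | r = 5) = (3/8)(2/7) = 3/28; P(data | r = 6) = (2/8)(1/7) = 1/28; P(data | r = 7) = (1/8)(0/7) = 0.
Multiplying each by its prior: 4/15 · 3/4 = 1/5, 4/15 · 15/28 = 1/7, 1/15 · 3/14 = 1/70, 2/15 · 3/28 = 1/70, 2/15 · 1/28 = 1/210, 2/15 · 0 = 0; these sum to 79/210.
Normalising, the posterior is P(r = 1 | data) = 42/79, P(r = 2 | data) = 30/79, P(r = 4 | data) = 3/79, P(r = 5 | data) = 3/79, P(r = 6 | data) = 1/79, P(r = 7 | data) = 0.
So P(black next | data) = Σ P(black next | H) P(H | data) = (1/6)(42/79) + (1/3)(30/79) + (2/3)(3/79) + (5/6)(3/79) + (1)(1/79) = 45/158.

0.285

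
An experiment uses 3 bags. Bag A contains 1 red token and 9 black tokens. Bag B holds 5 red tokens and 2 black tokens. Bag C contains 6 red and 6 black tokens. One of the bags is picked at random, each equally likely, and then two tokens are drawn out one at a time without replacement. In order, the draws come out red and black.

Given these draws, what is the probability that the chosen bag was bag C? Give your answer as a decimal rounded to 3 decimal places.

0.446

Under each hypothesis, the probability of the observed sequence is: P(data | bag A) = (1/10)(9/9) = 0.1; P(data | bag B) = (5/7)(2/6) = 0.2381; P(data | bag C) = (6/12)(6/11) = 0.27273.
The prior-weighted likelihoods are 1/3 · 0.1 = 0.033333, 1/3 · 0.2381 = 0.079365, 1/3 · 0.27273 = 0.090909; with total 0.20361.
Therefore the posterior P(bag C | data) = (0.090909) / (0.20361) = 0.44649.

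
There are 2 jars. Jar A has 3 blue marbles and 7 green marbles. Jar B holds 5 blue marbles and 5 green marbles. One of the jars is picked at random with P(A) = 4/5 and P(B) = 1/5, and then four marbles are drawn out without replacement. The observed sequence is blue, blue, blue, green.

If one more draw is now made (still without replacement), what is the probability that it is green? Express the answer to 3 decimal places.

For each hypothesis, P(data | H) works out to: P(data | jar A) = (3/10)(2/9)(1/8)(7/7) = 1/120; P(data | jar B) = (5/10)(4/9)(3/8)(5/7) = 5/84.
The prior-weighted likelihoods are 4/5 · 1/120 = 1/150, 1/5 · 5/84 = 1/84; these sum to 13/700.
The posterior is then P(jar A | data) = 14/39, P(jar B | data) = 25/39.
So P(green next | data) = Σ P(green next | H) P(H | data) = (1)(14/39) + (2/3)(25/39) = 92/117.

0.786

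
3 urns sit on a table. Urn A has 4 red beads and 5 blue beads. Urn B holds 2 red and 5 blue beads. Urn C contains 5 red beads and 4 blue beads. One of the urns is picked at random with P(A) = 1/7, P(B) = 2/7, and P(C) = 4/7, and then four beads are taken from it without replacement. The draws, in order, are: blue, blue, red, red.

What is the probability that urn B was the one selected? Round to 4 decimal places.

Compute the likelihood of the observed sequence for each case: P(data | urn A) = (5/9)(4/8)(4/7)(3/6) = 5/63; P(data | urn B) = (5/7)(4/6)(2/5)(1/4) = 1/21; P(data | urn C) = (4/9)(3/8)(5/7)(4/6) = 5/63.
Multiplying each by its prior: 1/7 · 5/63 = 5/441, 2/7 · 1/21 = 2/147, 4/7 · 5/63 = 20/441; summing to 31/441.
Therefore the posterior P(urn B | data) = (2/147) / (31/441) = 6/31.

0.1935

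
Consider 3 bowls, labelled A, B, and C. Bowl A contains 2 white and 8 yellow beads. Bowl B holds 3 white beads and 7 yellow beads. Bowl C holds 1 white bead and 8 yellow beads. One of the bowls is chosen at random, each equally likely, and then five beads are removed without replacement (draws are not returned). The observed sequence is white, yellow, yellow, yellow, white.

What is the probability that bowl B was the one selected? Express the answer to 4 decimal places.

Under each hypothesis, the probability of the observed sequence is: P(data | bowl A) = (2/10)(8/9)(7/8)(6/7)(1/6) = 0.022222; P(data | bowl B) = (3/10)(7/9)(6/8)(5/7)(2/6) = 0.041667; P(data | bowl C) = (1/9)(8/8)(7/7)(6/6)(0/5) = 0.
Multiplying each by its prior: 1/3 · 0.022222 = 0.0074074, 1/3 · 0.041667 = 0.013889, 1/3 · 0 = 0; with total 0.021296.
So P(bowl B | data) = (0.013889) / (0.021296) = 0.65217.

0.6522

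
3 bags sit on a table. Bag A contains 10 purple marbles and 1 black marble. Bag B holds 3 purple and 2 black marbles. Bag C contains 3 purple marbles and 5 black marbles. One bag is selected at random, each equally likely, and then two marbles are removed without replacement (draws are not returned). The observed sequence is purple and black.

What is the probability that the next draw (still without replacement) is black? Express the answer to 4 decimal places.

Compute the likelihood of the observed sequence for each case: P(data | bag A) = (10/11)(1/10) = 0.090909; P(data | bag B) = (3/5)(2/4) = 0.3; P(data | bag C) = (3/8)(5/7) = 0.26786.
Weighting by the prior gives 1/3 · 0.090909 = 0.030303, 1/3 · 0.3 = 0.1, 1/3 · 0.26786 = 0.089286; summing to 0.21959.
The posterior is then P(bag A | data) = 0.138, P(bag B | data) = 0.4554, P(bag C | data) = 0.4066.
So P(black next | data) = Σ P(black next | H) P(H | data) = (0)(0.138) + (1/3)(0.4554) + (2/3)(0.4066) = 0.42287.

0.4229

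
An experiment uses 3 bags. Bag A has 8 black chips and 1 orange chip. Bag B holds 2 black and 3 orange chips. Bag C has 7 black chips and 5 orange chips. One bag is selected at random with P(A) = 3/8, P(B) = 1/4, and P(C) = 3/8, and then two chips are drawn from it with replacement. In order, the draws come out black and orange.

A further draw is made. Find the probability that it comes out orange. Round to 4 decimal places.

Compute the likelihood of the observed sequence for each case: P(data | bag A) = (8/9)(1/9) = 0.098765; P(data | bag B) = (2/5)(3/5) = 0.24; P(data | bag C) = (7/12)(5/12) = 0.24306.
Multiplying each by its prior: 3/8 · 0.098765 = 0.037037, 1/4 · 0.24 = 0.06, 3/8 · 0.24306 = 0.091146; these sum to 0.18818.
The posterior is then P(bag A | data) = 0.19681, P(bag B | data) = 0.31884, P(bag C | data) = 0.48435.
Averaging over the posterior, P(orange next | data) = (1/9)(0.19681) + (3/5)(0.31884) + (5/12)(0.48435) = 0.41498.

0.4150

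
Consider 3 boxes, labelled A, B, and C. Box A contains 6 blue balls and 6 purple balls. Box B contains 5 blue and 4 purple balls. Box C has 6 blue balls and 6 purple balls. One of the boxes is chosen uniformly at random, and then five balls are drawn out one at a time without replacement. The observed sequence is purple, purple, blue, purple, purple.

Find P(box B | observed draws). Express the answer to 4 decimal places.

0.1486

Under each hypothesis, the probability of the observed sequence is: P(data | box A) = (6/12)(5/11)(6/10)(4/9)(3/8) = 0.022727; P(data | box B) = (4/9)(3/8)(5/7)(2/6)(1/5) = 0.0079365; P(data | box C) = (6/12)(5/11)(6/10)(4/9)(3/8) = 0.022727.
Multiplying each by its prior: 1/3 · 0.022727 = 0.0075758, 1/3 · 0.0079365 = 0.0026455, 1/3 · 0.022727 = 0.0075758; these sum to 0.017797.
So P(box B | data) = (0.0026455) / (0.017797) = 0.14865.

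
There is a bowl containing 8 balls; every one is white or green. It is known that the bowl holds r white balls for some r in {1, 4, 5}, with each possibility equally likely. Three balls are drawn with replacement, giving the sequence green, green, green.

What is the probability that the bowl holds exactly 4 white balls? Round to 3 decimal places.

Compute the likelihood of the observed sequence for each case: P(data | r = 1) = (7/8)(7/8)(7/8) = 0.66992; P(data | r = 4) = (4/8)(4/8)(4/8) = 0.125; P(data | r = 5) = (3/8)(3/8)(3/8) = 0.052734.
The prior-weighted likelihoods are 1/3 · 0.66992 = 0.22331, 1/3 · 0.125 = 0.041667, 1/3 · 0.052734 = 0.017578; summing to 0.28255.
So P(r = 4 | data) = (0.041667) / (0.28255) = 0.14747.

0.147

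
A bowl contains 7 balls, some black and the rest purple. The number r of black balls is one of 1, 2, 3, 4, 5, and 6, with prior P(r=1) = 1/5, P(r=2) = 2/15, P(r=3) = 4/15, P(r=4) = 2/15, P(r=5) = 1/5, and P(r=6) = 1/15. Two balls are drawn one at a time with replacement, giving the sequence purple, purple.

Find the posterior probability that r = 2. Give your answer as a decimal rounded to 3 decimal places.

The likelihood of the observed sequence under each hypothesis: P(data | r = 1) = (6/7)(6/7) = 36/49; P(data | r = 2) = (5/7)(5/7) = 25/49; P(data | r = 3) = (4/7)(4/7) = 16/49; P(data | r = 4) = (3/7)(3/7) = 9/49; P(data | r = 5) = (2/7)(2/7) = 4/49; P(data | r = 6) = (1/7)(1/7) = 1/49.
Multiplying each by its prior: 1/5 · 36/49 = 36/245, 2/15 · 25/49 = 10/147, 4/15 · 16/49 = 64/735, 2/15 · 9/49 = 6/245, 1/5 · 4/49 = 4/245, 1/15 · 1/49 = 1/735; summing to 253/735.
Therefore the posterior P(r = 2 | data) = (10/147) / (253/735) = 50/253.

0.198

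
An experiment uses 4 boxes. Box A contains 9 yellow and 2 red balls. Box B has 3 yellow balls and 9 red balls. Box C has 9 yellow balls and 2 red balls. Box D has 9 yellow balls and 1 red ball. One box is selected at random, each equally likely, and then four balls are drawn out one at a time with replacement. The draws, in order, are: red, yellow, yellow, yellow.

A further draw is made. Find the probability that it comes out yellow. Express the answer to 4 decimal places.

Under each hypothesis, the probability of the observed sequence is: P(data | box A) = (2/11)(9/11)(9/11)(9/11) = 0.099583; P(data | box B) = (9/12)(3/12)(3/12)(3/12) = 0.011719; P(data | box C) = (2/11)(9/11)(9/11)(9/11) = 0.099583; P(data | box D) = (1/10)(9/10)(9/10)(9/10) = 0.0729.
The prior-weighted likelihoods are 1/4 · 0.099583 = 0.024896, 1/4 · 0.011719 = 0.0029297, 1/4 · 0.099583 = 0.024896, 1/4 · 0.0729 = 0.018225; with total 0.070946.
Normalising, the posterior is P(box A | data) = 0.35091, P(box B | data) = 0.041294, P(box C | data) = 0.35091, P(box D | data) = 0.25688.
The predictive probability is P(yellow next | data) = (9/11)(0.35091) + (1/4)(0.041294) + (9/11)(0.35091) + (9/10)(0.25688) = 0.81574.

0.8157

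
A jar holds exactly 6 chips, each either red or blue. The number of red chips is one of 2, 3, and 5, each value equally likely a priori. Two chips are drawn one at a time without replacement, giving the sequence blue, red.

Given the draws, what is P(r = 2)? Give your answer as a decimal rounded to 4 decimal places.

Under each hypothesis, the probability of the observed sequence is: P(data | r = 2) = (4/6)(2/5) = 4/15; P(data | r = 3) = (3/6)(3/5) = 3/10; P(data | r = 5) = (1/6)(5/5) = 1/6.
The prior-weighted likelihoods are 1/3 · 4/15 = 4/45, 1/3 · 3/10 = 1/10, 1/3 · 1/6 = 1/18; with total 11/45.
Therefore the posterior P(r = 2 | data) = (4/45) / (11/45) = 4/11.

0.3636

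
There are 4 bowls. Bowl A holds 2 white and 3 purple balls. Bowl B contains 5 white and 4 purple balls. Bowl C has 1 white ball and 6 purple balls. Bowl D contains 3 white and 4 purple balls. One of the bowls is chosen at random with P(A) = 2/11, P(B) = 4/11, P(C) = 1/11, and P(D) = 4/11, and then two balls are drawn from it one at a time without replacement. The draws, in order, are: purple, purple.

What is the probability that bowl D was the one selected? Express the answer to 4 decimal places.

0.3659

Compute the likelihood of the observed sequence for each case: P(data | bowl A) = (3/5)(2/4) = 0.3; P(data | bowl B) = (4/9)(3/8) = 0.16667; P(data | bowl C) = (6/7)(5/6) = 0.71429; P(data | bowl D) = (4/7)(3/6) = 0.28571.
Weighting by the prior gives 2/11 · 0.3 = 0.054545, 4/11 · 0.16667 = 0.060606, 1/11 · 0.71429 = 0.064935, 4/11 · 0.28571 = 0.1039; these sum to 0.28398.
Hence P(bowl D | data) = (0.1039) / (0.28398) = 0.36585.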